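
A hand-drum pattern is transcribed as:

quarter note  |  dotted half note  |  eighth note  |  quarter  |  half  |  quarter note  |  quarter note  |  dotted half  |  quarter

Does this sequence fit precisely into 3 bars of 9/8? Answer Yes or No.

One bar of 9/8 = 9 eighth notes, so 3 bars = 27.
Convert each value to eighth notes: quarter note = 2; dotted half note = 6; eighth note = 1; quarter = 2; half = 4; quarter note = 2; quarter note = 2; dotted half = 6; quarter = 2.
Sum: 2 + 6 + 1 + 2 + 4 + 2 + 2 + 6 + 2 = 27.
27 equals 27, so the answer is Yes.

Yes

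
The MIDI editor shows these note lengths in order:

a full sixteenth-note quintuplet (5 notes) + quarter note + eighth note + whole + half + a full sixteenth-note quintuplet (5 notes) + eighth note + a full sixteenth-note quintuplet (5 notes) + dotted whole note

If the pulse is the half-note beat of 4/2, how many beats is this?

8.5

One half-note beat = 4 eighth notes.
In eighth notes: a full sixteenth-note quintuplet (5 notes) (five quintuplet sixteenths span one quarter) = 2; quarter note = 2; eighth note = 1; whole = 8; half = 4; a full sixteenth-note quintuplet (5 notes) (five quintuplet sixteenths span one quarter) = 2; eighth note = 1; a full sixteenth-note quintuplet (5 notes) (five quintuplet sixteenths span one quarter) = 2; dotted whole note = 12.
Adding: 2 + 2 + 1 + 8 + 4 + 2 + 1 + 2 + 12 = 34.
34 ÷ 4 = 8.5 beats.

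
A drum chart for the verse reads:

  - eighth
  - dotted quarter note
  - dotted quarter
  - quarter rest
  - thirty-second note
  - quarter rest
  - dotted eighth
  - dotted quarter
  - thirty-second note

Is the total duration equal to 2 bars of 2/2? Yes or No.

Yes

One bar of 2/2 = 32 thirty-second notes, so 2 bars = 64.
Each duration in thirty-second notes: eighth = 4; dotted quarter note = 12; dotted quarter = 12; quarter rest = 8; thirty-second note = 1; quarter rest = 8; dotted eighth = 6; dotted quarter = 12; thirty-second note = 1.
Total: 4 + 12 + 12 + 8 + 1 + 8 + 6 + 12 + 1 = 64.
64 equals 64, so the answer is Yes.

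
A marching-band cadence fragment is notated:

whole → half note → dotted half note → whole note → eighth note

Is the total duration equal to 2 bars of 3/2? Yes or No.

No

One bar of 3/2 = 12 eighth notes, so 2 bars = 24.
Working in eighth notes: whole = 8; half note = 4; dotted half note = 6; whole note = 8; eighth note = 1.
Sum: 8 + 4 + 6 + 8 + 1 = 27.
27 exceeds 24, so the answer is No.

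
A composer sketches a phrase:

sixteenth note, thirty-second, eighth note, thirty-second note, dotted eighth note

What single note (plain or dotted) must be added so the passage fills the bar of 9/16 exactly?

eighth note

The bar of 9/16 = 18 thirty-second notes.
Convert each value to thirty-second notes: sixteenth note = 2; thirty-second = 1; eighth note = 4; thirty-second note = 1; dotted eighth note = 6.
Total: 2 + 1 + 4 + 1 + 6 = 14.
Remaining: 18 − 14 = 4 thirty-second notes, which is a eighth note.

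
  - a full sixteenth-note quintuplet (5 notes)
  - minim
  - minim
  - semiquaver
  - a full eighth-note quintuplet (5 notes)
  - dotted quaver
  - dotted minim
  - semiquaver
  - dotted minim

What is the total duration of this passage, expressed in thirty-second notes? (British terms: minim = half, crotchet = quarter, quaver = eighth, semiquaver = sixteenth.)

Convert each value to thirty-second notes: a full sixteenth-note quintuplet (5 notes) (five quintuplet sixteenths span one quarter) = 8; minim = 16; minim = 16; semiquaver = 2; a full eighth-note quintuplet (5 notes) (five quintuplet eighths span one half) = 16; dotted quaver = 6; dotted minim = 24; semiquaver = 2; dotted minim = 24.
Altogether 8 + 16 + 16 + 2 + 16 + 6 + 24 + 2 + 24 = 114 thirty-second notes.

114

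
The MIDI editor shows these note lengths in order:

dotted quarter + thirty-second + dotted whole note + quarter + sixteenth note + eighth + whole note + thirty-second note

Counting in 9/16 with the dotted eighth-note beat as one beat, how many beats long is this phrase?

18

One dotted eighth-note beat = 6 thirty-second notes.
Working in thirty-second notes: dotted quarter = 12; thirty-second = 1; dotted whole note = 48; quarter = 8; sixteenth note = 2; eighth = 4; whole note = 32; thirty-second note = 1.
Altogether 12 + 1 + 48 + 8 + 2 + 4 + 32 + 1 = 108.
108 ÷ 6 = 18 beats.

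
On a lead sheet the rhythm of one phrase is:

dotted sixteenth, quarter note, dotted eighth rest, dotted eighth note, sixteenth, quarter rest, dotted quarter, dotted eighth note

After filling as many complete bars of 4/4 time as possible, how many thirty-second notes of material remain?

19

One bar of 4/4 = 32 thirty-second notes.
Express everything in thirty-second notes: dotted sixteenth = 3; quarter note = 8; dotted eighth rest = 6; dotted eighth note = 6; sixteenth = 2; quarter rest = 8; dotted quarter = 12; dotted eighth note = 6.
Sum: 3 + 8 + 6 + 6 + 2 + 8 + 12 + 6 = 51.
51 ÷ 32 = 1 complete bar with 19 thirty-second notes remaining.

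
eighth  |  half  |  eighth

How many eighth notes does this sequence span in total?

6

Express everything in eighth notes: eighth = 1; half = 4; eighth = 1.
Total: 1 + 4 + 1 = 6 eighth notes.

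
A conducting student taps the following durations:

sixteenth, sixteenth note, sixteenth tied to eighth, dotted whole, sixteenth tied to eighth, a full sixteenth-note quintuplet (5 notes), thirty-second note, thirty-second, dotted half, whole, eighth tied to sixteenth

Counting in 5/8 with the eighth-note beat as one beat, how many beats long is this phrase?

34

One eighth-note beat = 4 thirty-second notes.
Working in thirty-second notes: sixteenth = 2; sixteenth note = 2; sixteenth tied to eighth (sixteenth + eighth) = 6; dotted whole = 48; sixteenth tied to eighth (sixteenth + eighth) = 6; a full sixteenth-note quintuplet (5 notes) (five quintuplet sixteenths span one quarter) = 8; thirty-second note = 1; thirty-second = 1; dotted half = 24; whole = 32; eighth tied to sixteenth (eighth + sixteenth) = 6.
Adding: 2 + 2 + 6 + 48 + 6 + 8 + 1 + 1 + 24 + 32 + 6 = 136.
136 ÷ 4 = 34 beats.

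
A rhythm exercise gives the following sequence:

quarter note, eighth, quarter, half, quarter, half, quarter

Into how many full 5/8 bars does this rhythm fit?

3

One bar of 5/8 = 5 eighth notes.
Working in eighth notes: quarter note = 2; eighth = 1; quarter = 2; half = 4; quarter = 2; half = 4; quarter = 2.
Adding: 2 + 1 + 2 + 4 + 2 + 4 + 2 = 17.
17 ÷ 5 = 3 complete bars with 2 left over.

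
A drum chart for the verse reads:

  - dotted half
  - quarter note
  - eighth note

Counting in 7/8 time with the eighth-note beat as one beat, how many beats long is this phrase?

One eighth-note beat = 2 sixteenth notes.
In sixteenth notes: dotted half = 12; quarter note = 4; eighth note = 2.
Sum: 12 + 4 + 2 = 18.
18 ÷ 2 = 9 beats.

9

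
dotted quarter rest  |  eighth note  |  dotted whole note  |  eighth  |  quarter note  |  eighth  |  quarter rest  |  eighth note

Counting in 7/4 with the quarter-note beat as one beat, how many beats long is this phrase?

One quarter-note beat = 2 eighth notes.
Working in eighth notes: dotted quarter rest = 3; eighth note = 1; dotted whole note = 12; eighth = 1; quarter note = 2; eighth = 1; quarter rest = 2; eighth note = 1.
Altogether 3 + 1 + 12 + 1 + 2 + 1 + 2 + 1 = 23.
23 ÷ 2 = 11.5 beats.

11.5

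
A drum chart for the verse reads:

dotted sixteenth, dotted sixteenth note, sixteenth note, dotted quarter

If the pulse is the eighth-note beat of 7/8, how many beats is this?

One eighth-note beat = 4 thirty-second notes.
Express everything in thirty-second notes: dotted sixteenth = 3; dotted sixteenth note = 3; sixteenth note = 2; dotted quarter = 12.
Adding: 3 + 3 + 2 + 12 = 20.
20 ÷ 4 = 5 beats.

5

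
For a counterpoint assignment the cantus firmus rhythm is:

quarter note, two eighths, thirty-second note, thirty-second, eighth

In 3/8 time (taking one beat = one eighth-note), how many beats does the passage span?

One eighth-note beat = 4 thirty-second notes.
Express everything in thirty-second notes: quarter note = 8; eighth = 4; eighth = 4; thirty-second note = 1; thirty-second = 1; eighth = 4.
Adding: 8 + 4 + 4 + 1 + 1 + 4 = 22.
22 ÷ 4 = 5.5 beats.

5.5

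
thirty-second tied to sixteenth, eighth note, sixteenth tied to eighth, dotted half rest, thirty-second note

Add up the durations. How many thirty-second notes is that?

38

Working in thirty-second notes: thirty-second tied to sixteenth (thirty-second + sixteenth) = 3; eighth note = 4; sixteenth tied to eighth (sixteenth + eighth) = 6; dotted half rest = 24; thirty-second note = 1.
Adding: 3 + 4 + 6 + 24 + 1 = 38 thirty-second notes.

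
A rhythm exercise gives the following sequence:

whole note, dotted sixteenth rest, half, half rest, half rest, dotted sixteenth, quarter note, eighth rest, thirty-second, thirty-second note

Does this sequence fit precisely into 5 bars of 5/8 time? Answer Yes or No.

One bar of 5/8 = 20 thirty-second notes, so 5 bars = 100.
Express everything in thirty-second notes: whole note = 32; dotted sixteenth rest = 3; half = 16; half rest = 16; half rest = 16; dotted sixteenth = 3; quarter note = 8; eighth rest = 4; thirty-second = 1; thirty-second note = 1.
Total: 32 + 3 + 16 + 16 + 16 + 3 + 8 + 4 + 1 + 1 = 100.
100 equals 100, so the answer is Yes.

Yes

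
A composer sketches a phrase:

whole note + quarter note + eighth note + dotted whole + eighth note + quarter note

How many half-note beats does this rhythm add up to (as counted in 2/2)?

One half-note beat = 4 eighth notes.
Express everything in eighth notes: whole note = 8; quarter note = 2; eighth note = 1; dotted whole = 12; eighth note = 1; quarter note = 2.
Total: 8 + 2 + 1 + 12 + 1 + 2 = 26.
26 ÷ 4 = 6.5 beats.

6.5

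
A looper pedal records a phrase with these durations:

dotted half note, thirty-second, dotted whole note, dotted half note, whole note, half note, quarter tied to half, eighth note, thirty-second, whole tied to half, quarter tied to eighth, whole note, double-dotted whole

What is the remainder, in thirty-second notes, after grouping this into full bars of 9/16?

16

One bar of 9/16 = 18 thirty-second notes.
Express everything in thirty-second notes: dotted half note = 24; thirty-second = 1; dotted whole note = 48; dotted half note = 24; whole note = 32; half note = 16; quarter tied to half (quarter + half) = 24; eighth note = 4; thirty-second = 1; whole tied to half (whole + half) = 48; quarter tied to eighth (quarter + eighth) = 12; whole note = 32; double-dotted whole = 56.
Adding: 24 + 1 + 48 + 24 + 32 + 16 + 24 + 4 + 1 + 48 + 12 + 32 + 56 = 322.
322 ÷ 18 = 17 complete bars with 16 thirty-second notes remaining.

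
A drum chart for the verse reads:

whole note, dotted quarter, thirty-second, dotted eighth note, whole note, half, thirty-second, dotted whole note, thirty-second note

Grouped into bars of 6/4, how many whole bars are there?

3

One bar of 6/4 = 48 thirty-second notes.
Working in thirty-second notes: whole note = 32; dotted quarter = 12; thirty-second = 1; dotted eighth note = 6; whole note = 32; half = 16; thirty-second = 1; dotted whole note = 48; thirty-second note = 1.
Adding: 32 + 12 + 1 + 6 + 32 + 16 + 1 + 48 + 1 = 149.
149 ÷ 48 = 3 complete bars with 5 left over.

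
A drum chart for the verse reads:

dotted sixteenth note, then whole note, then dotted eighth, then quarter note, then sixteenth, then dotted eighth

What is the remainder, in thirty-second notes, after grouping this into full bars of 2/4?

9

One bar of 2/4 = 16 thirty-second notes.
Convert each value to thirty-second notes: dotted sixteenth note = 3; whole note = 32; dotted eighth = 6; quarter note = 8; sixteenth = 2; dotted eighth = 6.
Sum: 3 + 32 + 6 + 8 + 2 + 6 = 57.
57 ÷ 16 = 3 complete bars with 9 thirty-second notes remaining.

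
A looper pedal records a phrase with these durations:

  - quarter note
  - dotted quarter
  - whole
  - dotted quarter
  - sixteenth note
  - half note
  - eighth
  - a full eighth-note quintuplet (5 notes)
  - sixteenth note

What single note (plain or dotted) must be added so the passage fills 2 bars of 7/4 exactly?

quarter note

2 bars of 7/4 = 56 sixteenth notes.
Express everything in sixteenth notes: quarter note = 4; dotted quarter = 6; whole = 16; dotted quarter = 6; sixteenth note = 1; half note = 8; eighth = 2; a full eighth-note quintuplet (5 notes) (five quintuplet eighths span one half) = 8; sixteenth note = 1.
Altogether 4 + 6 + 16 + 6 + 1 + 8 + 2 + 8 + 1 = 52.
Remaining: 56 − 52 = 4 sixteenth notes, which is a quarter note.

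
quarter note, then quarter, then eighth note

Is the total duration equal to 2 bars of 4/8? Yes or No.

No

One bar of 4/8 = 4 eighth notes, so 2 bars = 8.
Working in eighth notes: quarter note = 2; quarter = 2; eighth note = 1.
Adding: 2 + 2 + 1 = 5.
5 falls short of 8, so the answer is No.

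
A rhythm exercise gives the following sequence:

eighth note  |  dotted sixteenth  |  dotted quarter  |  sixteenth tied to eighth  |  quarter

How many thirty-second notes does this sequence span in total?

Working in thirty-second notes: eighth note = 4; dotted sixteenth = 3; dotted quarter = 12; sixteenth tied to eighth (sixteenth + eighth) = 6; quarter = 8.
Sum: 4 + 3 + 12 + 6 + 8 = 33 thirty-second notes.

33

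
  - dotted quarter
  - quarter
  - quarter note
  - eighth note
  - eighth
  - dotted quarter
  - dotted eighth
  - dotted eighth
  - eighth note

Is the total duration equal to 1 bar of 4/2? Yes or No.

One bar of 4/2 = 32 sixteenth notes.
Each duration in sixteenth notes: dotted quarter = 6; quarter = 4; quarter note = 4; eighth note = 2; eighth = 2; dotted quarter = 6; dotted eighth = 3; dotted eighth = 3; eighth note = 2.
Adding: 6 + 4 + 4 + 2 + 2 + 6 + 3 + 3 + 2 = 32.
32 equals 32, so the answer is Yes.

Yes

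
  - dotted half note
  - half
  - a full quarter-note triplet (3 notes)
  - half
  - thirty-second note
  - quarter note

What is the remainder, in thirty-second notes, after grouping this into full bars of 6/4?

33

One bar of 6/4 = 48 thirty-second notes.
In thirty-second notes: dotted half note = 24; half = 16; a full quarter-note triplet (3 notes) (three triplet quarters span one half) = 16; half = 16; thirty-second note = 1; quarter note = 8.
Altogether 24 + 16 + 16 + 16 + 1 + 8 = 81.
81 ÷ 48 = 1 complete bar with 33 thirty-second notes remaining.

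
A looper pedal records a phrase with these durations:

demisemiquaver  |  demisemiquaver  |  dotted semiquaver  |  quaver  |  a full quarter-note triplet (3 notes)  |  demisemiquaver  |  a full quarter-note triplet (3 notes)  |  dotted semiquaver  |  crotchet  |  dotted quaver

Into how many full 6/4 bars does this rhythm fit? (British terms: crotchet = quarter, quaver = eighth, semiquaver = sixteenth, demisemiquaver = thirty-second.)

1

One bar of 6/4 = 48 thirty-second notes.
Convert each value to thirty-second notes: demisemiquaver = 1; demisemiquaver = 1; dotted semiquaver = 3; quaver = 4; a full quarter-note triplet (3 notes) (three triplet quarters span one half) = 16; demisemiquaver = 1; a full quarter-note triplet (3 notes) (three triplet quarters span one half) = 16; dotted semiquaver = 3; crotchet = 8; dotted quaver = 6.
Sum: 1 + 1 + 3 + 4 + 16 + 1 + 16 + 3 + 8 + 6 = 59.
59 ÷ 48 = 1 complete bar with 11 left over.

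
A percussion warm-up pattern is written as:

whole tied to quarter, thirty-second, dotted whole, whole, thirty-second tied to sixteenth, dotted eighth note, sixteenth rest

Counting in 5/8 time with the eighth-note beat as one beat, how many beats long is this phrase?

One eighth-note beat = 4 thirty-second notes.
Each duration in thirty-second notes: whole tied to quarter (whole + quarter) = 40; thirty-second = 1; dotted whole = 48; whole = 32; thirty-second tied to sixteenth (thirty-second + sixteenth) = 3; dotted eighth note = 6; sixteenth rest = 2.
Adding: 40 + 1 + 48 + 32 + 3 + 6 + 2 = 132.
132 ÷ 4 = 33 beats.

33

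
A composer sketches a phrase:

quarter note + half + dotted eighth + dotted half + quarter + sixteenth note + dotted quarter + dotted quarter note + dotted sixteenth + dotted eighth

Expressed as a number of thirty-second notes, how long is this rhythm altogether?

In thirty-second notes: quarter note = 8; half = 16; dotted eighth = 6; dotted half = 24; quarter = 8; sixteenth note = 2; dotted quarter = 12; dotted quarter note = 12; dotted sixteenth = 3; dotted eighth = 6.
Altogether 8 + 16 + 6 + 24 + 8 + 2 + 12 + 12 + 3 + 6 = 97 thirty-second notes.

97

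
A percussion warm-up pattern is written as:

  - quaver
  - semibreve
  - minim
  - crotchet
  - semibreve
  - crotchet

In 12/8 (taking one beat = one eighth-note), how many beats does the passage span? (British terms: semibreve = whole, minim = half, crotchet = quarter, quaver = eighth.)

25

One eighth-note beat = 2 sixteenth notes.
Working in sixteenth notes: quaver = 2; semibreve = 16; minim = 8; crotchet = 4; semibreve = 16; crotchet = 4.
Total: 2 + 16 + 8 + 4 + 16 + 4 = 50.
50 ÷ 2 = 25 beats.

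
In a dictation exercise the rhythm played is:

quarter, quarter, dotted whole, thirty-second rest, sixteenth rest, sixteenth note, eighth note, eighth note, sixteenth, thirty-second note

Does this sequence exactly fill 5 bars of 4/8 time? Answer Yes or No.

Yes

One bar of 4/8 = 16 thirty-second notes, so 5 bars = 80.
Each duration in thirty-second notes: quarter = 8; quarter = 8; dotted whole = 48; thirty-second rest = 1; sixteenth rest = 2; sixteenth note = 2; eighth note = 4; eighth note = 4; sixteenth = 2; thirty-second note = 1.
Sum: 8 + 8 + 48 + 1 + 2 + 2 + 4 + 4 + 2 + 1 = 80.
80 equals 80, so the answer is Yes.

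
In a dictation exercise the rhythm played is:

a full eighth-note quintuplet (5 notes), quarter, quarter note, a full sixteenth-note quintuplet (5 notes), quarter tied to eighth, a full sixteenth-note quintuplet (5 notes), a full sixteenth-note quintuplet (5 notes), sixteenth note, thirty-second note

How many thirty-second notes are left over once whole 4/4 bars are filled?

7

One bar of 4/4 = 32 thirty-second notes.
Each duration in thirty-second notes: a full eighth-note quintuplet (5 notes) (five quintuplet eighths span one half) = 16; quarter = 8; quarter note = 8; a full sixteenth-note quintuplet (5 notes) (five quintuplet sixteenths span one quarter) = 8; quarter tied to eighth (quarter + eighth) = 12; a full sixteenth-note quintuplet (5 notes) (five quintuplet sixteenths span one quarter) = 8; a full sixteenth-note quintuplet (5 notes) (five quintuplet sixteenths span one quarter) = 8; sixteenth note = 2; thirty-second note = 1.
Adding: 16 + 8 + 8 + 8 + 12 + 8 + 8 + 2 + 1 = 71.
71 ÷ 32 = 2 complete bars with 7 thirty-second notes remaining.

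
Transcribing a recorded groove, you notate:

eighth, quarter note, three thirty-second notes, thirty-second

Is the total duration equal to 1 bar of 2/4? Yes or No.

Yes

One bar of 2/4 = 16 thirty-second notes.
Each duration in thirty-second notes: eighth = 4; quarter note = 8; thirty-second note = 1; thirty-second note = 1; thirty-second note = 1; thirty-second = 1.
Total: 4 + 8 + 1 + 1 + 1 + 1 = 16.
16 equals 16, so the answer is Yes.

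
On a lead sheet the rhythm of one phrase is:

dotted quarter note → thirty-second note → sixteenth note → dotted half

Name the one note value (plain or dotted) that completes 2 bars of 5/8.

thirty-second note

2 bars of 5/8 = 40 thirty-second notes.
In thirty-second notes: dotted quarter note = 12; thirty-second note = 1; sixteenth note = 2; dotted half = 24.
Sum: 12 + 1 + 2 + 24 = 39.
Remaining: 40 − 39 = 1 thirty-second note, which is a thirty-second note.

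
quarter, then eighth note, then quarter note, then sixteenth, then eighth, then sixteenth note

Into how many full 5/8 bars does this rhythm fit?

One bar of 5/8 = 10 sixteenth notes.
Express everything in sixteenth notes: quarter = 4; eighth note = 2; quarter note = 4; sixteenth = 1; eighth = 2; sixteenth note = 1.
Total: 4 + 2 + 4 + 1 + 2 + 1 = 14.
14 ÷ 10 = 1 complete bar with 4 left over.

1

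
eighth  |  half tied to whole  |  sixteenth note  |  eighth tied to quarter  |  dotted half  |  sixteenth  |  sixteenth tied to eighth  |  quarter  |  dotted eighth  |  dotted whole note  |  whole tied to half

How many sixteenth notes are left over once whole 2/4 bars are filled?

0

One bar of 2/4 = 8 sixteenth notes.
Working in sixteenth notes: eighth = 2; half tied to whole (half + whole) = 24; sixteenth note = 1; eighth tied to quarter (eighth + quarter) = 6; dotted half = 12; sixteenth = 1; sixteenth tied to eighth (sixteenth + eighth) = 3; quarter = 4; dotted eighth = 3; dotted whole note = 24; whole tied to half (whole + half) = 24.
Sum: 2 + 24 + 1 + 6 + 12 + 1 + 3 + 4 + 3 + 24 + 24 = 104.
104 ÷ 8 = 13 complete bars with 0 sixteenth notes remaining.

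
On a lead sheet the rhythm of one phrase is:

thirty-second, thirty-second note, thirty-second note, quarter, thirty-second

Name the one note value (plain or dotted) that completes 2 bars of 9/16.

2 bars of 9/16 = 36 thirty-second notes.
Express everything in thirty-second notes: thirty-second = 1; thirty-second note = 1; thirty-second note = 1; quarter = 8; thirty-second = 1.
Total: 1 + 1 + 1 + 8 + 1 = 12.
Remaining: 36 − 12 = 24 thirty-second notes, which is a dotted half note.

dotted half note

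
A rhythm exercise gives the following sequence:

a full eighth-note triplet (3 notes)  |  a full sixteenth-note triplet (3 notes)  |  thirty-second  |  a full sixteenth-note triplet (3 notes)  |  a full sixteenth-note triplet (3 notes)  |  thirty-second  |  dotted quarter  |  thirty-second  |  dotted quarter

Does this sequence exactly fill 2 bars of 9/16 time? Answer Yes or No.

One bar of 9/16 = 18 thirty-second notes, so 2 bars = 36.
Express everything in thirty-second notes: a full eighth-note triplet (3 notes) (three triplet eighths span one quarter) = 8; a full sixteenth-note triplet (3 notes) (three triplet sixteenths span one eighth) = 4; thirty-second = 1; a full sixteenth-note triplet (3 notes) (three triplet sixteenths span one eighth) = 4; a full sixteenth-note triplet (3 notes) (three triplet sixteenths span one eighth) = 4; thirty-second = 1; dotted quarter = 12; thirty-second = 1; dotted quarter = 12.
Sum: 8 + 4 + 1 + 4 + 4 + 1 + 12 + 1 + 12 = 47.
47 exceeds 36, so the answer is No.

No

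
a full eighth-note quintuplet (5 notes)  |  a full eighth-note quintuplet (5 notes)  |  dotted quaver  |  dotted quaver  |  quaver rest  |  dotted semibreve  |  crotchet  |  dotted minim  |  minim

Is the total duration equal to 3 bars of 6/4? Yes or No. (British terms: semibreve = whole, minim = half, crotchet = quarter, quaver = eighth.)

One bar of 6/4 = 24 sixteenth notes, so 3 bars = 72.
Each duration in sixteenth notes: a full eighth-note quintuplet (5 notes) (five quintuplet eighths span one half) = 8; a full eighth-note quintuplet (5 notes) (five quintuplet eighths span one half) = 8; dotted quaver = 3; dotted quaver = 3; quaver rest = 2; dotted semibreve = 24; crotchet = 4; dotted minim = 12; minim = 8.
Adding: 8 + 8 + 3 + 3 + 2 + 24 + 4 + 12 + 8 = 72.
72 equals 72, so the answer is Yes.

Yes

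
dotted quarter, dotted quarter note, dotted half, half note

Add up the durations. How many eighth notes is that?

16

In eighth notes: dotted quarter = 3; dotted quarter note = 3; dotted half = 6; half note = 4.
Altogether 3 + 3 + 6 + 4 = 16 eighth notes.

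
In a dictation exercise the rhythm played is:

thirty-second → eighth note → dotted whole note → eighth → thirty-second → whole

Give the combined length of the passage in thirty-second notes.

90

Express everything in thirty-second notes: thirty-second = 1; eighth note = 4; dotted whole note = 48; eighth = 4; thirty-second = 1; whole = 32.
Altogether 1 + 4 + 48 + 4 + 1 + 32 = 90 thirty-second notes.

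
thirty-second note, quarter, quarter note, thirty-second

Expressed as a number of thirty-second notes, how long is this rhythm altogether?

Express everything in thirty-second notes: thirty-second note = 1; quarter = 8; quarter note = 8; thirty-second = 1.
Adding: 1 + 8 + 8 + 1 = 18 thirty-second notes.

18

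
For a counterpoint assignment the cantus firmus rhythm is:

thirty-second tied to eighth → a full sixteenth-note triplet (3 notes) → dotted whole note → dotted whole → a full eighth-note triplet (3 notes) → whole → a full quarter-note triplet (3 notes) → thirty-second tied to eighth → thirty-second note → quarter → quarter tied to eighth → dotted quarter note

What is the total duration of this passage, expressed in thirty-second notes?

199

In thirty-second notes: thirty-second tied to eighth (thirty-second + eighth) = 5; a full sixteenth-note triplet (3 notes) (three triplet sixteenths span one eighth) = 4; dotted whole note = 48; dotted whole = 48; a full eighth-note triplet (3 notes) (three triplet eighths span one quarter) = 8; whole = 32; a full quarter-note triplet (3 notes) (three triplet quarters span one half) = 16; thirty-second tied to eighth (thirty-second + eighth) = 5; thirty-second note = 1; quarter = 8; quarter tied to eighth (quarter + eighth) = 12; dotted quarter note = 12.
Altogether 5 + 4 + 48 + 48 + 8 + 32 + 16 + 5 + 1 + 8 + 12 + 12 = 199 thirty-second notes.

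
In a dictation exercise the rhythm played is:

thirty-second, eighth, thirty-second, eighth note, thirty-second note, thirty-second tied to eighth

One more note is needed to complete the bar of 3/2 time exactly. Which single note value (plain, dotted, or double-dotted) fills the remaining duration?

The bar of 3/2 = 48 thirty-second notes.
Each duration in thirty-second notes: thirty-second = 1; eighth = 4; thirty-second = 1; eighth note = 4; thirty-second note = 1; thirty-second tied to eighth (thirty-second + eighth) = 5.
Sum: 1 + 4 + 1 + 4 + 1 + 5 = 16.
Remaining: 48 − 16 = 32 thirty-second notes, which is a whole note.

whole note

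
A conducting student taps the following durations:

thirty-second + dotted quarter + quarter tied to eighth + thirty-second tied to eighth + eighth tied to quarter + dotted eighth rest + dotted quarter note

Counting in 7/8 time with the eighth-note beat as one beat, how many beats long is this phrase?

One eighth-note beat = 4 thirty-second notes.
Convert each value to thirty-second notes: thirty-second = 1; dotted quarter = 12; quarter tied to eighth (quarter + eighth) = 12; thirty-second tied to eighth (thirty-second + eighth) = 5; eighth tied to quarter (eighth + quarter) = 12; dotted eighth rest = 6; dotted quarter note = 12.
Adding: 1 + 12 + 12 + 5 + 12 + 6 + 12 = 60.
60 ÷ 4 = 15 beats.

15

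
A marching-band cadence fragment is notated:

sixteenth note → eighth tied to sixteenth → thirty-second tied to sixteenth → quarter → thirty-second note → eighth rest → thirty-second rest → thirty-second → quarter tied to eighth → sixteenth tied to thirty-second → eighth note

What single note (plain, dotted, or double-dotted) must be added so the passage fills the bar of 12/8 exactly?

dotted sixteenth note

The bar of 12/8 = 48 thirty-second notes.
In thirty-second notes: sixteenth note = 2; eighth tied to sixteenth (eighth + sixteenth) = 6; thirty-second tied to sixteenth (thirty-second + sixteenth) = 3; quarter = 8; thirty-second note = 1; eighth rest = 4; thirty-second rest = 1; thirty-second = 1; quarter tied to eighth (quarter + eighth) = 12; sixteenth tied to thirty-second (sixteenth + thirty-second) = 3; eighth note = 4.
Total: 2 + 6 + 3 + 8 + 1 + 4 + 1 + 1 + 12 + 3 + 4 = 45.
Remaining: 48 − 45 = 3 thirty-second notes, which is a dotted sixteenth note.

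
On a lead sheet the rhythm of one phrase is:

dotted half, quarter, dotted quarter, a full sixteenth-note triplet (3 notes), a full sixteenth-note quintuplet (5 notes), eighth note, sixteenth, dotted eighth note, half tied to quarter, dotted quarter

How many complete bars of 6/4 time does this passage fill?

One bar of 6/4 = 24 sixteenth notes.
Express everything in sixteenth notes: dotted half = 12; quarter = 4; dotted quarter = 6; a full sixteenth-note triplet (3 notes) (three triplet sixteenths span one eighth) = 2; a full sixteenth-note quintuplet (5 notes) (five quintuplet sixteenths span one quarter) = 4; eighth note = 2; sixteenth = 1; dotted eighth note = 3; half tied to quarter (half + quarter) = 12; dotted quarter = 6.
Sum: 12 + 4 + 6 + 2 + 4 + 2 + 1 + 3 + 12 + 6 = 52.
52 ÷ 24 = 2 complete bars with 4 left over.

2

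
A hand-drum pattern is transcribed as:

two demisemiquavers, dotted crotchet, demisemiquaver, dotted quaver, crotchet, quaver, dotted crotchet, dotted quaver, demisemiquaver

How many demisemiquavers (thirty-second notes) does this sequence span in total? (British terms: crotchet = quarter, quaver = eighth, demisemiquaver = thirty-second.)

In thirty-second notes: demisemiquaver = 1; demisemiquaver = 1; dotted crotchet = 12; demisemiquaver = 1; dotted quaver = 6; crotchet = 8; quaver = 4; dotted crotchet = 12; dotted quaver = 6; demisemiquaver = 1.
Total: 1 + 1 + 12 + 1 + 6 + 8 + 4 + 12 + 6 + 1 = 52 thirty-second notes.

52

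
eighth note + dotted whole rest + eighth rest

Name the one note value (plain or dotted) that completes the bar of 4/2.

quarter note

The bar of 4/2 = 16 eighth notes.
Convert each value to eighth notes: eighth note = 1; dotted whole rest = 12; eighth rest = 1.
Total: 1 + 12 + 1 = 14.
Remaining: 16 − 14 = 2 eighth notes, which is a quarter note.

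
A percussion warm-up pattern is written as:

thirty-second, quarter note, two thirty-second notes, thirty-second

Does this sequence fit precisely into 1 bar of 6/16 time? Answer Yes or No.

Yes

One bar of 6/16 = 12 thirty-second notes.
Express everything in thirty-second notes: thirty-second = 1; quarter note = 8; thirty-second note = 1; thirty-second note = 1; thirty-second = 1.
Adding: 1 + 8 + 1 + 1 + 1 = 12.
12 equals 12, so the answer is Yes.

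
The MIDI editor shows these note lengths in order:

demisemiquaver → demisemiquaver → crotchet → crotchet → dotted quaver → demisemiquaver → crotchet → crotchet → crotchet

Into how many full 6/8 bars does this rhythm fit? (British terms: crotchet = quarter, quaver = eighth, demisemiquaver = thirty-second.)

2

One bar of 6/8 = 24 thirty-second notes.
In thirty-second notes: demisemiquaver = 1; demisemiquaver = 1; crotchet = 8; crotchet = 8; dotted quaver = 6; demisemiquaver = 1; crotchet = 8; crotchet = 8; crotchet = 8.
Total: 1 + 1 + 8 + 8 + 6 + 1 + 8 + 8 + 8 = 49.
49 ÷ 24 = 2 complete bars with 1 left over.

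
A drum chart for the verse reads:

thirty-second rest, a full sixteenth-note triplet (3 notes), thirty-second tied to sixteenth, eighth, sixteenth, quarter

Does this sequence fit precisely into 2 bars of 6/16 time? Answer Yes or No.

One bar of 6/16 = 12 thirty-second notes, so 2 bars = 24.
In thirty-second notes: thirty-second rest = 1; a full sixteenth-note triplet (3 notes) (three triplet sixteenths span one eighth) = 4; thirty-second tied to sixteenth (thirty-second + sixteenth) = 3; eighth = 4; sixteenth = 2; quarter = 8.
Sum: 1 + 4 + 3 + 4 + 2 + 8 = 22.
22 falls short of 24, so the answer is No.

No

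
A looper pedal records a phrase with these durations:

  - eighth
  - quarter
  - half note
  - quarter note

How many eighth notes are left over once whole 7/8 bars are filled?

One bar of 7/8 = 7 eighth notes.
Convert each value to eighth notes: eighth = 1; quarter = 2; half note = 4; quarter note = 2.
Altogether 1 + 2 + 4 + 2 = 9.
9 ÷ 7 = 1 complete bar with 2 eighth notes remaining.

2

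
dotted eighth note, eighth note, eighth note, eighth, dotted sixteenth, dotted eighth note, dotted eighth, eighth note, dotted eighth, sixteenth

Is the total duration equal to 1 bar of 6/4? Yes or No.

No

One bar of 6/4 = 48 thirty-second notes.
Express everything in thirty-second notes: dotted eighth note = 6; eighth note = 4; eighth note = 4; eighth = 4; dotted sixteenth = 3; dotted eighth note = 6; dotted eighth = 6; eighth note = 4; dotted eighth = 6; sixteenth = 2.
Adding: 6 + 4 + 4 + 4 + 3 + 6 + 6 + 4 + 6 + 2 = 45.
45 falls short of 48, so the answer is No.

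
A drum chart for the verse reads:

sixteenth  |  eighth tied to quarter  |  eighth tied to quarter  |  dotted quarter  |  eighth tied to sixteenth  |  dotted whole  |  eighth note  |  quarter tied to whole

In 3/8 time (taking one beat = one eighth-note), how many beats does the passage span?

34

One eighth-note beat = 2 sixteenth notes.
Convert each value to sixteenth notes: sixteenth = 1; eighth tied to quarter (eighth + quarter) = 6; eighth tied to quarter (eighth + quarter) = 6; dotted quarter = 6; eighth tied to sixteenth (eighth + sixteenth) = 3; dotted whole = 24; eighth note = 2; quarter tied to whole (quarter + whole) = 20.
Adding: 1 + 6 + 6 + 6 + 3 + 24 + 2 + 20 = 68.
68 ÷ 2 = 34 beats.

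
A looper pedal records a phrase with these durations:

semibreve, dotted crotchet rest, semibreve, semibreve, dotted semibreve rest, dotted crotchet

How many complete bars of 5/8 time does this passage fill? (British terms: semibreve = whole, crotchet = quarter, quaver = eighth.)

8

One bar of 5/8 = 5 eighth notes.
In eighth notes: semibreve = 8; dotted crotchet rest = 3; semibreve = 8; semibreve = 8; dotted semibreve rest = 12; dotted crotchet = 3.
Adding: 8 + 3 + 8 + 8 + 12 + 3 = 42.
42 ÷ 5 = 8 complete bars with 2 left over.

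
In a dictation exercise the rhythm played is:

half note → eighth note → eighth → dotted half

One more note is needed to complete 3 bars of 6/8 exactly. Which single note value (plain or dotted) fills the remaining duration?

3 bars of 6/8 = 18 eighth notes.
Working in eighth notes: half note = 4; eighth note = 1; eighth = 1; dotted half = 6.
Altogether 4 + 1 + 1 + 6 = 12.
Remaining: 18 − 12 = 6 eighth notes, which is a dotted half note.

dotted half note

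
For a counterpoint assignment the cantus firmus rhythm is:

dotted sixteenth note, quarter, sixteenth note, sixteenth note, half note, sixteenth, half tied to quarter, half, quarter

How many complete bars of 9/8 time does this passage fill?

2

One bar of 9/8 = 36 thirty-second notes.
Each duration in thirty-second notes: dotted sixteenth note = 3; quarter = 8; sixteenth note = 2; sixteenth note = 2; half note = 16; sixteenth = 2; half tied to quarter (half + quarter) = 24; half = 16; quarter = 8.
Total: 3 + 8 + 2 + 2 + 16 + 2 + 24 + 16 + 8 = 81.
81 ÷ 36 = 2 complete bars with 9 left over.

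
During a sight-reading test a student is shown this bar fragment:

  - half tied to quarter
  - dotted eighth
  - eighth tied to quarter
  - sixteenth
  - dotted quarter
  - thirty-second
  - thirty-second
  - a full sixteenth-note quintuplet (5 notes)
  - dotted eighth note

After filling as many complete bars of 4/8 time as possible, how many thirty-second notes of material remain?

8

One bar of 4/8 = 16 thirty-second notes.
Convert each value to thirty-second notes: half tied to quarter (half + quarter) = 24; dotted eighth = 6; eighth tied to quarter (eighth + quarter) = 12; sixteenth = 2; dotted quarter = 12; thirty-second = 1; thirty-second = 1; a full sixteenth-note quintuplet (5 notes) (five quintuplet sixteenths span one quarter) = 8; dotted eighth note = 6.
Total: 24 + 6 + 12 + 2 + 12 + 1 + 1 + 8 + 6 = 72.
72 ÷ 16 = 4 complete bars with 8 thirty-second notes remaining.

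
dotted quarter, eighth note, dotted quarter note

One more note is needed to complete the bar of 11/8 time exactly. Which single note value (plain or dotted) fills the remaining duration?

half note

The bar of 11/8 = 11 eighth notes.
Express everything in eighth notes: dotted quarter = 3; eighth note = 1; dotted quarter note = 3.
Altogether 3 + 1 + 3 = 7.
Remaining: 11 − 7 = 4 eighth notes, which is a half note.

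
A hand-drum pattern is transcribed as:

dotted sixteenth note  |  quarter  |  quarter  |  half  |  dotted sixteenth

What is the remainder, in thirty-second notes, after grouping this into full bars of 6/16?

One bar of 6/16 = 12 thirty-second notes.
In thirty-second notes: dotted sixteenth note = 3; quarter = 8; quarter = 8; half = 16; dotted sixteenth = 3.
Sum: 3 + 8 + 8 + 16 + 3 = 38.
38 ÷ 12 = 3 complete bars with 2 thirty-second notes remaining.

2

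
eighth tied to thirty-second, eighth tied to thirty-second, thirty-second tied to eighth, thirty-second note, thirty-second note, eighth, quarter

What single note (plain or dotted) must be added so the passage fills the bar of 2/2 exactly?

The bar of 2/2 = 32 thirty-second notes.
In thirty-second notes: eighth tied to thirty-second (eighth + thirty-second) = 5; eighth tied to thirty-second (eighth + thirty-second) = 5; thirty-second tied to eighth (thirty-second + eighth) = 5; thirty-second note = 1; thirty-second note = 1; eighth = 4; quarter = 8.
Adding: 5 + 5 + 5 + 1 + 1 + 4 + 8 = 29.
Remaining: 32 − 29 = 3 thirty-second notes, which is a dotted sixteenth note.

dotted sixteenth note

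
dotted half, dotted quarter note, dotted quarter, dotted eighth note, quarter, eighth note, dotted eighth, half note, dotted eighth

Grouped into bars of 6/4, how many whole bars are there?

One bar of 6/4 = 24 sixteenth notes.
Each duration in sixteenth notes: dotted half = 12; dotted quarter note = 6; dotted quarter = 6; dotted eighth note = 3; quarter = 4; eighth note = 2; dotted eighth = 3; half note = 8; dotted eighth = 3.
Altogether 12 + 6 + 6 + 3 + 4 + 2 + 3 + 8 + 3 = 47.
47 ÷ 24 = 1 complete bar with 23 left over.

1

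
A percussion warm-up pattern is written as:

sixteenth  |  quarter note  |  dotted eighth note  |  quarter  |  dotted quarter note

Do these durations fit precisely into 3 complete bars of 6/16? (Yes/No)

One bar of 6/16 = 6 sixteenth notes, so 3 bars = 18.
Convert each value to sixteenth notes: sixteenth = 1; quarter note = 4; dotted eighth note = 3; quarter = 4; dotted quarter note = 6.
Sum: 1 + 4 + 3 + 4 + 6 = 18.
18 equals 18, so the answer is Yes.

Yes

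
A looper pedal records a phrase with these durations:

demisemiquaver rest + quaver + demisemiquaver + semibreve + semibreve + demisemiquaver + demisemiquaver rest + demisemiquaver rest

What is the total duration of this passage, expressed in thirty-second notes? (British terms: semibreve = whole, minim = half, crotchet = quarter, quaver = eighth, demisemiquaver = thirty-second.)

Each duration in thirty-second notes: demisemiquaver rest = 1; quaver = 4; demisemiquaver = 1; semibreve = 32; semibreve = 32; demisemiquaver = 1; demisemiquaver rest = 1; demisemiquaver rest = 1.
Total: 1 + 4 + 1 + 32 + 32 + 1 + 1 + 1 = 73 thirty-second notes.

73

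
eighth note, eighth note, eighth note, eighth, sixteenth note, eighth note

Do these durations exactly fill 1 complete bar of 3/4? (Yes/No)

One bar of 3/4 = 12 sixteenth notes.
In sixteenth notes: eighth note = 2; eighth note = 2; eighth note = 2; eighth = 2; sixteenth note = 1; eighth note = 2.
Altogether 2 + 2 + 2 + 2 + 1 + 2 = 11.
11 falls short of 12, so the answer is No.

No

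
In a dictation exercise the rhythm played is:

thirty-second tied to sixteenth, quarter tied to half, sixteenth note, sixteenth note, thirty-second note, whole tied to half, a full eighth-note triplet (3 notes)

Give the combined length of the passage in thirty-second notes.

Each duration in thirty-second notes: thirty-second tied to sixteenth (thirty-second + sixteenth) = 3; quarter tied to half (quarter + half) = 24; sixteenth note = 2; sixteenth note = 2; thirty-second note = 1; whole tied to half (whole + half) = 48; a full eighth-note triplet (3 notes) (three triplet eighths span one quarter) = 8.
Adding: 3 + 24 + 2 + 2 + 1 + 48 + 8 = 88 thirty-second notes.

88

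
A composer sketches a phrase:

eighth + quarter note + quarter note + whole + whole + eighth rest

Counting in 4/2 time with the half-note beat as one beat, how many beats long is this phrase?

5.5

One half-note beat = 4 eighth notes.
In eighth notes: eighth = 1; quarter note = 2; quarter note = 2; whole = 8; whole = 8; eighth rest = 1.
Adding: 1 + 2 + 2 + 8 + 8 + 1 = 22.
22 ÷ 4 = 5.5 beats.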